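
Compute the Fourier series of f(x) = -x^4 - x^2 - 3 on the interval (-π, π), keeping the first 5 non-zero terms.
(-44 + 8·π^2)·cos(x) + (2 - 2·π^2)·cos(2·x) + (-4/27 + 8·π^2/9)·cos(3·x) + (-π^2/2 - 1/16)·cos(4·x) - π^4/5 - π^2/3 - 3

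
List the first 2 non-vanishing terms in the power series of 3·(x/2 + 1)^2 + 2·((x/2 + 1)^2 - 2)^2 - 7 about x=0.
-x - 2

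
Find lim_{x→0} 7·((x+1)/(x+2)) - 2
Direct substitution at x = 0 gives 3/2.

Final answer: 3/2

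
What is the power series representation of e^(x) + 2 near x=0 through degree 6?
x^6/720 + x^5/120 + x^4/24 + x^3/6 + x^2/2 + x + 3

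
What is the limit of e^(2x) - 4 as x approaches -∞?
Evaluate the dominant behaviour as x → -∞; each term tends to a finite value or vanishes.
Limit = -4.

Final answer: -4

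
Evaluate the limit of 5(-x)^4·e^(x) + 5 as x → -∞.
The product is a 0·∞ indeterminate form at x → -∞.
Rewrite the product as 5(-x)^4 / e^(-x) (an ∞/∞ form) and apply L'Hôpital, or use the standard hierarchy e^(|x|) ≫ |(-x)^4| as x → -∞.
The indeterminate product → 0, so the limit = 5.

Final answer: 5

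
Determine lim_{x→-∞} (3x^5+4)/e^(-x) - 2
The quotient is an ∞/∞ indeterminate form as x → -∞.
Compare growth rates of the dominant terms (exponentials ≫ polynomials ≫ logarithms), or apply L'Hôpital's rule; the quotient → 0.
Adding the constant: 0 - 2 = -2. Limit = -2.

Final answer: -2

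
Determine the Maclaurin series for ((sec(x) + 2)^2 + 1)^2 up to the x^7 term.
70·x^6/3 + 39·x^4 + 60·x^2 + 100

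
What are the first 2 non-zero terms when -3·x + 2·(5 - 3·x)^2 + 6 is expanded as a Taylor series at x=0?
56 - 63·x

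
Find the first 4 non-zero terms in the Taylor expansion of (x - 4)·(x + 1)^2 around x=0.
x^3 - 2·x^2 - 7·x - 4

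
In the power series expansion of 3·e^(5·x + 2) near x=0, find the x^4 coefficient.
Expand to order 4: 3·e^(5·x + 2) = 625·x^4·e^(2)/8 + 125·x^3·e^(2)/2 + 75·x^2·e^(2)/2 + 15·x·e^(2) + 3·e^(2) + O(x^5).
The coefficient of x^4 is 625·e^(2)/8.

Final answer: 625·e^(2)/8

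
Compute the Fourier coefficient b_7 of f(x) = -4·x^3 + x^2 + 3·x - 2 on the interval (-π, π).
b_7 = (1/π) ∫_{-π}^{π} f(x)·sin(7x) dx.
Evaluate the integral (use parity and integration by parts as needed): b_7 = 342/343 - 8·π^2/7.

Final answer: 342/343 - 8·π^2/7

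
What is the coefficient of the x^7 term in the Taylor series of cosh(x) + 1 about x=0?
Expand to order 7: cosh(x) + 1 = x^6/720 + x^4/24 + x^2/2 + 2 + O(x^8).
The coefficient of x^7 is 0.

Final answer: 0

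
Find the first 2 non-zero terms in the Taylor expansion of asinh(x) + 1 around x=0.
x + 1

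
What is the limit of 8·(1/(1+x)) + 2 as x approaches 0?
Direct substitution at x = 0 gives 10.

Final answer: 10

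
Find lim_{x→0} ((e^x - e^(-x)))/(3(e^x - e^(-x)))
Both numerator and denominator → 0 as x → 0; this is a 0/0 indeterminate form.
Expand each to leading order near x = 0: numerator ~ 2·x, denominator ~ 6·x.
The limit of the ratio is 1/3.

Final answer: 1/3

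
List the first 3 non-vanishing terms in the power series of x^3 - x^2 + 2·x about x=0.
x^3 - x^2 + 2·x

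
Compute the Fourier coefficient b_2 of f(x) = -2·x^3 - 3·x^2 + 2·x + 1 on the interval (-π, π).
b_2 = (1/π) ∫_{-π}^{π} f(x)·sin(2x) dx.
Evaluate the integral (use parity and integration by parts as needed): b_2 = -5 + 2·π^2.

Final answer: -5 + 2·π^2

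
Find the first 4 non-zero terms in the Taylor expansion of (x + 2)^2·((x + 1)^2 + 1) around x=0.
6·x^3 + 14·x^2 + 16·x + 8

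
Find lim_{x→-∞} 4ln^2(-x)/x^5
This is an ∞/∞ indeterminate form as x → -∞.
Compare growth rates of the dominant terms (exponentials ≫ polynomials ≫ logarithms), or apply L'Hôpital's rule; the quotient → 0.
Limit = 0.

Final answer: 0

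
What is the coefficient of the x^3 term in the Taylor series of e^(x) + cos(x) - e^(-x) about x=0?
Expand to order 3: e^(x) + cos(x) - e^(-x) = x^3/3 - x^2/2 + 2·x + 1 + O(x^4).
The coefficient of x^3 is 1/3.

Final answer: 1/3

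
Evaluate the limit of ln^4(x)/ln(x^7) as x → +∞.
This is an ∞/∞ indeterminate form as x → +∞.
Write ln(x^7) = 7·ln(x), reducing the quotient to ln^3(x)/7 → ∞.
Limit = ∞.

Final answer: ∞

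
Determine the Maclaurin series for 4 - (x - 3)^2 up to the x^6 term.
-x^2 + 6·x - 5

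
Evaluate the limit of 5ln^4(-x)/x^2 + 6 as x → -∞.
The quotient is an ∞/∞ indeterminate form as x → -∞.
Compare growth rates of the dominant terms (exponentials ≫ polynomials ≫ logarithms), or apply L'Hôpital's rule; the quotient → 0.
Adding the constant: 0 + 6 = 6. Limit = 6.

Final answer: 6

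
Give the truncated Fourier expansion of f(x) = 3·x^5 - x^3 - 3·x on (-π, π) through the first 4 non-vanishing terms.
(-122·π^2 + 6·π^4 + 726)·sin(x) + (-3·π^4 - 21 + 16·π^2)·sin(2·x) + (-46·π^2/9 + 38/27 + 2·π^4)·sin(3·x) + (-3·π^4/2 + 39/64 + 19·π^2/8)·sin(4·x)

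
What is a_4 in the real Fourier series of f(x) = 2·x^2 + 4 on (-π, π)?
a_4 = (1/π) ∫_{-π}^{π} f(x)·cos(4x) dx.
Evaluate the integral (use parity and integration by parts as needed): a_4 = 1/2.

Final answer: 1/2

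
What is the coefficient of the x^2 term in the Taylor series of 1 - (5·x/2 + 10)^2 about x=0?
Expand to order 2: 1 - (5·x/2 + 10)^2 = -25·x^2/4 - 50·x - 99 + O(x^3).
The coefficient of x^2 is -25/4.

Final answer: -25/4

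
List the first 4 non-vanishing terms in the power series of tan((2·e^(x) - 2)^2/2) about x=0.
x^5/2 + 7·x^4/6 + 2·x^3 + 2·x^2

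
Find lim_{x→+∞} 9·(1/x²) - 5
Evaluate the dominant behaviour as x → +∞; each term tends to a finite value or vanishes.
Limit = -5.

Final answer: -5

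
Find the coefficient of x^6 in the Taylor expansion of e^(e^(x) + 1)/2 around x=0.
203·e^(2)/1440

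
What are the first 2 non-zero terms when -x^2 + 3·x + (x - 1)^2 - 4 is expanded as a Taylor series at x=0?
x - 3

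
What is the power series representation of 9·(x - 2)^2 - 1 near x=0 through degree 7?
9·x^2 - 36·x + 35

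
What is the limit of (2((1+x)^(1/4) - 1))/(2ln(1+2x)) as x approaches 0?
Both numerator and denominator → 0 as x → 0; this is a 0/0 indeterminate form.
Expand each to leading order near x = 0: numerator ~ x/2, denominator ~ 4·x.
The limit of the ratio is 1/8.

Final answer: 1/8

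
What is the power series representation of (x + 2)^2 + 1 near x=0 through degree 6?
x^2 + 4·x + 5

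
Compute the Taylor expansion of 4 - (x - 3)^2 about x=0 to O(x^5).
-x^2 + 6·x - 5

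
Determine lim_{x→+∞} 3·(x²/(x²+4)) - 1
Evaluate the dominant behaviour as x → +∞; each term tends to a finite value or vanishes.
Limit = 2.

Final answer: 2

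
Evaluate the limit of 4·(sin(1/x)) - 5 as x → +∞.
Evaluate the dominant behaviour as x → +∞; each term tends to a finite value or vanishes.
Limit = -5.

Final answer: -5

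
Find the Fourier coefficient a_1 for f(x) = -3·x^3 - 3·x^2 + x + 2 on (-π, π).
a_1 = (1/π) ∫_{-π}^{π} f(x)·cos(1x) dx.
Evaluate the integral (use parity and integration by parts as needed): a_1 = 12.

Final answer: 12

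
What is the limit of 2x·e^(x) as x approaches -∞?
This is a 0·∞ indeterminate form at x → -∞.
Rewrite the product as 2x / e^(-x) (an ∞/∞ form) and apply L'Hôpital, or use the standard hierarchy e^(|x|) ≫ |x| as x → -∞.
The indeterminate product → 0, so the limit = 0.

Final answer: 0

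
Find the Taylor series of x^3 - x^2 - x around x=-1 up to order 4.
-1 + 4·(x + 1) - 4·(x + 1)^2 + (x + 1)^3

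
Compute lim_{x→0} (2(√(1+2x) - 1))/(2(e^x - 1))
Both numerator and denominator → 0 as x → 0; this is a 0/0 indeterminate form.
Expand each to leading order near x = 0: numerator ~ 2·x, denominator ~ 2·x.
The limit of the ratio is 1.

Final answer: 1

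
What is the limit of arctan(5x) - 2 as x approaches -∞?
Evaluate the dominant behaviour as x → -∞; each term tends to a finite value or vanishes.
Limit = -2 - π/2.

Final answer: -2 - π/2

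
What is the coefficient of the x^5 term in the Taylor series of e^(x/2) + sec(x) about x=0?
Expand to order 5: e^(x/2) + sec(x) = x^5/3840 + 27·x^4/128 + x^3/48 + 5·x^2/8 + x/2 + 2 + O(x^6).
The coefficient of x^5 is 1/3840.

Final answer: 1/3840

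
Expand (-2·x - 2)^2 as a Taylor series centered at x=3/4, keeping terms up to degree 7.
49/4 + 14·(x - 3/4) + 4·(x - 3/4)^2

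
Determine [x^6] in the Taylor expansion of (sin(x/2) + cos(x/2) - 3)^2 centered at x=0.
Expand to order 6: (sin(x/2) + cos(x/2) - 3)^2 = x^6/7680 + 13·x^5/1920 - x^4/64 - x^3/24 + 3·x^2/4 - 2·x + 4 + O(x^7).
The coefficient of x^6 is 1/7680.

Final answer: 1/7680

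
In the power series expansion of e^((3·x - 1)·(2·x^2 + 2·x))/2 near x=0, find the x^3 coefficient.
Expand to order 3: e^((3·x - 1)·(2·x^2 + 2·x))/2 = -5·x^3/3 + 3·x^2 - x + 1/2 + O(x^4).
The coefficient of x^3 is -5/3.

Final answer: -5/3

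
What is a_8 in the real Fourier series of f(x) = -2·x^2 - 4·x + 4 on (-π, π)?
a_8 = (1/π) ∫_{-π}^{π} f(x)·cos(8x) dx.
Evaluate the integral (use parity and integration by parts as needed): a_8 = -1/8.

Final answer: -1/8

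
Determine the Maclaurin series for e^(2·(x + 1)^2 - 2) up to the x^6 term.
1996·x^6/45 + 568·x^5/15 + 86·x^4/3 + 56·x^3/3 + 10·x^2 + 4·x + 1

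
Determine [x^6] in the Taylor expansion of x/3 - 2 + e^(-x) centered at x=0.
Expand to order 6: x/3 - 2 + e^(-x) = x^6/720 - x^5/120 + x^4/24 - x^3/6 + x^2/2 - 2·x/3 - 1 + O(x^7).
The coefficient of x^6 is 1/720.

Final answer: 1/720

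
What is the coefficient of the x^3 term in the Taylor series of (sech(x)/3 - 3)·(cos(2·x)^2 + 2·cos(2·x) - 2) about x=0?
Expand to order 3: (sech(x)/3 - 3)·(cos(2·x)^2 + 2·cos(2·x) - 2) = 127·x^2/6 - 8/3 + O(x^4).
The coefficient of x^3 is 0.

Final answer: 0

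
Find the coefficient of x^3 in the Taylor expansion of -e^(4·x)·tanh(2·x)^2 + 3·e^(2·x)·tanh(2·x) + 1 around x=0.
Expand to order 3: -e^(4·x)·tanh(2·x)^2 + 3·e^(2·x)·tanh(2·x) + 1 = -12·x^3 + 8·x^2 + 6·x + 1 + O(x^4).
The coefficient of x^3 is -12.

Final answer: -12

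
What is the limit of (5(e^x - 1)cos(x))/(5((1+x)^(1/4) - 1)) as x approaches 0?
Both numerator and denominator → 0 as x → 0; this is a 0/0 indeterminate form.
Expand each to leading order near x = 0: numerator ~ 5·x, denominator ~ 5·x/4.
The limit of the ratio is 4.

Final answer: 4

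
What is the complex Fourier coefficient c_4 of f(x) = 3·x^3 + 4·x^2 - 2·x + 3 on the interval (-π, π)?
Compute the real Fourier coefficients first: a_4 = 1, b_4 = 25/16 - 3·π^2/2.
Then c_4 = (a_4 − i·b_4)/2 = 1/2 - 25·i/32 + 3·i·π^2/4.

Final answer: 1/2 - 25·i/32 + 3·i·π^2/4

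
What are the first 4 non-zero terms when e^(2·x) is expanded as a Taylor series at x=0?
4·x^3/3 + 2·x^2 + 2·x + 1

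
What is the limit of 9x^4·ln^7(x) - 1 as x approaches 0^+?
The product is a 0·∞ indeterminate form at x → 0⁺.
Rewrite the product as 9·ln^7(x) / x^(-4) and apply L'Hôpital, or use the standard hierarchy x^(-4) ≫ |ln x|^7 as x → 0⁺.
The indeterminate product → 0, so the limit = -1.

Final answer: -1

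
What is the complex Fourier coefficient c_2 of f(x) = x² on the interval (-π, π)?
Compute the real Fourier coefficients first: a_2 = 1, b_2 = 0.
Then c_2 = (a_2 − i·b_2)/2 = 1/2.

Final answer: 1/2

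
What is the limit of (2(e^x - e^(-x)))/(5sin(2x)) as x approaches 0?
Both numerator and denominator → 0 as x → 0; this is a 0/0 indeterminate form.
Expand each to leading order near x = 0: numerator ~ 4·x, denominator ~ 10·x.
The limit of the ratio is 2/5.

Final answer: 2/5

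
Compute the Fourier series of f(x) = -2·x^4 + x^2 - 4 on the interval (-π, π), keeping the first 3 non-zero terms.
(-100 + 16·π^2)·cos(x) + (7 - 4·π^2)·cos(2·x) - 2·π^4/5 - 4 + π^2/3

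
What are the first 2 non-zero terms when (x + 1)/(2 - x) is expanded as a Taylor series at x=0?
3·x/4 + 1/2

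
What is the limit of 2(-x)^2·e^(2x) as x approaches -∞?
This is a 0·∞ indeterminate form at x → -∞.
Rewrite the product as 2(-x)^2 / e^(-2x) (an ∞/∞ form) and apply L'Hôpital, or use the standard hierarchy e^(2|x|) ≫ |(-x)^2| as x → -∞.
The indeterminate product → 0, so the limit = 0.

Final answer: 0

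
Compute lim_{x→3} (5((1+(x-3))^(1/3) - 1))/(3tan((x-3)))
Both numerator and denominator → 0 as x → 3; this is a 0/0 indeterminate form.
Expand each to leading order near x = 3: numerator ~ 5·(x - 3)/3, denominator ~ 3·(x - 3).
The limit of the ratio is 5/9.

Final answer: 5/9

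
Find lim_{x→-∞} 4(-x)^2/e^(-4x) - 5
The quotient is an ∞/∞ indeterminate form as x → -∞.
Compare growth rates of the dominant terms (exponentials ≫ polynomials ≫ logarithms), or apply L'Hôpital's rule; the quotient → 0.
Adding the constant: 0 - 5 = -5. Limit = -5.

Final answer: -5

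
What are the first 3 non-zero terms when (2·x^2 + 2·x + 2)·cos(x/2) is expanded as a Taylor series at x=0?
7·x^2/4 + 2·x + 2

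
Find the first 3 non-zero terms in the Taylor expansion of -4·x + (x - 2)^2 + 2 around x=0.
x^2 - 8·x + 6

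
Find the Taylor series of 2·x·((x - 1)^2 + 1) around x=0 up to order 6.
2·x^3 - 4·x^2 + 4·x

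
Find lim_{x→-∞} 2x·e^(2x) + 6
The product is a 0·∞ indeterminate form at x → -∞.
Rewrite the product as 2x / e^(-2x) (an ∞/∞ form) and apply L'Hôpital, or use the standard hierarchy e^(2|x|) ≫ |x| as x → -∞.
The indeterminate product → 0, so the limit = 6.

Final answer: 6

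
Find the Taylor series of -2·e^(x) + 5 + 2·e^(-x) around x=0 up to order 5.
-x^5/30 - 2·x^3/3 - 4·x + 5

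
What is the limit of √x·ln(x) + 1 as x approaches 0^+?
The product is a 0·∞ indeterminate form at x → 0⁺.
Rewrite the product as ln(x) / x^(-1/2) and apply L'Hôpital, or use the standard hierarchy x^(-1/2) ≫ |ln x| as x → 0⁺.
The indeterminate product → 0, so the limit = 1.

Final answer: 1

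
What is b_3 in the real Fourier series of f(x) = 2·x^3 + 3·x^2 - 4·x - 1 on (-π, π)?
b_3 = (1/π) ∫_{-π}^{π} f(x)·sin(3x) dx.
Evaluate the integral (use parity and integration by parts as needed): b_3 = -32/9 + 4·π^2/3.

Final answer: -32/9 + 4·π^2/3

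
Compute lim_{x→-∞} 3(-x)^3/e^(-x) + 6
The quotient is an ∞/∞ indeterminate form as x → -∞.
Compare growth rates of the dominant terms (exponentials ≫ polynomials ≫ logarithms), or apply L'Hôpital's rule; the quotient → 0.
Adding the constant: 0 + 6 = 6. Limit = 6.

Final answer: 6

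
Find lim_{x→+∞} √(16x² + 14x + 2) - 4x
As x → +∞: multiply by the conjugate to get (14x+2)/(√(16x²+14x+2)+4x); the denominator ~ 8x, so the limit is 14/8 = 7/4.
Limit = 7/4.

Final answer: 7/4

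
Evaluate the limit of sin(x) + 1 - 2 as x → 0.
Direct substitution at x = 0 gives -1.

Final answer: -1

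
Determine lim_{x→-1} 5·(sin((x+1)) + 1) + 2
Direct substitution at x = -1 gives 7.

Final answer: 7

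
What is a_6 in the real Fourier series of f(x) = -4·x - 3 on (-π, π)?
a_6 = (1/π) ∫_{-π}^{π} f(x)·cos(6x) dx.
Evaluate the integral (use parity and integration by parts as needed): a_6 = 0.

Final answer: 0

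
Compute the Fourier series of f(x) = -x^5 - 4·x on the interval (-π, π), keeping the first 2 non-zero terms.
(-248 - 2·π^4 + 40·π^2)·sin(x) + (-5·π^2 + 23/2 + π^4)·sin(2·x)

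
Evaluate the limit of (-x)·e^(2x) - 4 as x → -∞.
The product is a 0·∞ indeterminate form at x → -∞.
Rewrite the product as (-x) / e^(-2x) (an ∞/∞ form) and apply L'Hôpital, or use the standard hierarchy e^(2|x|) ≫ |(-x)| as x → -∞.
The indeterminate product → 0, so the limit = -4.

Final answer: -4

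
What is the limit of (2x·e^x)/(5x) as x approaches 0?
Both numerator and denominator → 0 as x → 0; this is a 0/0 indeterminate form.
Expand each to leading order near x = 0: numerator ~ 2·x, denominator ~ 5·x.
The limit of the ratio is 2/5.

Final answer: 2/5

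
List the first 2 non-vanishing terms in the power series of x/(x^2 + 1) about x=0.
-x^3 + x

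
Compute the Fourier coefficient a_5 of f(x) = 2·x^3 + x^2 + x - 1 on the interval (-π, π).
a_5 = (1/π) ∫_{-π}^{π} f(x)·cos(5x) dx.
Evaluate the integral (use parity and integration by parts as needed): a_5 = -4/25.

Final answer: -4/25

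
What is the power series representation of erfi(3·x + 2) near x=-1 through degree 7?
-erfi(1) + 6·e·(x + 1)/√(π) - 18·e·(x + 1)^2/√(π) + 54·e·(x + 1)^3/√(π) - 135·e·(x + 1)^4/√(π) + 1539·e·(x + 1)^5/(5·√(π)) - 3159·e·(x + 1)^6/(5·√(π)) + 42039·e·(x + 1)^7/(35·√(π))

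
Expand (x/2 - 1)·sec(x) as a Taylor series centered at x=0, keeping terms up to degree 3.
x^3/4 - x^2/2 + x/2 - 1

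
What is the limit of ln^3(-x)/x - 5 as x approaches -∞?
The quotient is an ∞/∞ indeterminate form as x → -∞.
Compare growth rates of the dominant terms (exponentials ≫ polynomials ≫ logarithms), or apply L'Hôpital's rule; the quotient → 0.
Adding the constant: 0 - 5 = -5. Limit = -5.

Final answer: -5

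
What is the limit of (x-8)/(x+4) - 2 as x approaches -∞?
Evaluate the dominant behaviour as x → -∞; each term tends to a finite value or vanishes.
Limit = -1.

Final answer: -1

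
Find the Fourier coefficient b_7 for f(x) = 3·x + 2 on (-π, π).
b_7 = (1/π) ∫_{-π}^{π} f(x)·sin(7x) dx.
Evaluate the integral (use parity and integration by parts as needed): b_7 = 6/7.

Final answer: 6/7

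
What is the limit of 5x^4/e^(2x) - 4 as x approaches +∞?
The quotient is an ∞/∞ indeterminate form as x → +∞.
The exponential denominator e^(2x) dominates the polynomial numerator (e^x ≫ x^4 as x → ∞), so the quotient → 0.
Adding the constant: 0 - 4 = -4. Limit = -4.

Final answer: -4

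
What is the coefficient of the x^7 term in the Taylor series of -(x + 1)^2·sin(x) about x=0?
Expand to order 7: -(x + 1)^2·sin(x) = -41·x^7/5040 - x^6/60 + 19·x^5/120 + x^4/3 - 5·x^3/6 - 2·x^2 - x + O(x^8).
The coefficient of x^7 is -41/5040.

Final answer: -41/5040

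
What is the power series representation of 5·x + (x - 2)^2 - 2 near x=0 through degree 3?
x^2 + x + 2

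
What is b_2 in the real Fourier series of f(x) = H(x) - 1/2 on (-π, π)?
b_2 = (1/π) ∫_{-π}^{π} f(x)·sin(2x) dx.
Evaluate the integral (use parity and integration by parts as needed): b_2 = 0.

Final answer: 0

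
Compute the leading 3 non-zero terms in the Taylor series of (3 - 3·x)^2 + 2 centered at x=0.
9·x^2 - 18·x + 11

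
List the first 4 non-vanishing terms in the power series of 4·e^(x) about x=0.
2·x^3/3 + 2·x^2 + 4·x + 4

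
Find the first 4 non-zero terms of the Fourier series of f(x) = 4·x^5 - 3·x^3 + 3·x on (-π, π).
(-166·π^2 + 8·π^4 + 1002)·sin(x) + (-4·π^4 - 75/2 + 23·π^2)·sin(2·x) + (-214·π^2/27 + 590/81 + 8·π^4/3)·sin(3·x) + (-2·π^4 - 3 + 4·π^2)·sin(4·x)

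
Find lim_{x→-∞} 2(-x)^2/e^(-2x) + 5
The quotient is an ∞/∞ indeterminate form as x → -∞.
Compare growth rates of the dominant terms (exponentials ≫ polynomials ≫ logarithms), or apply L'Hôpital's rule; the quotient → 0.
Adding the constant: 0 + 5 = 5. Limit = 5.

Final answer: 5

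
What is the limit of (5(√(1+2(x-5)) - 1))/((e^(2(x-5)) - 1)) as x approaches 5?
Both numerator and denominator → 0 as x → 5; this is a 0/0 indeterminate form.
Expand each to leading order near x = 5: numerator ~ 5·(x - 5), denominator ~ 2·(x - 5).
The limit of the ratio is 5/2.

Final answer: 5/2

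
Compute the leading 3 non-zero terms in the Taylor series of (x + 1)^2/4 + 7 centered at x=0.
x^2/4 + x/2 + 29/4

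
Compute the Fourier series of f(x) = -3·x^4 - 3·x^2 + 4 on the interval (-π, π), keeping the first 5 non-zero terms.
(-132 + 24·π^2)·cos(x) + (6 - 6·π^2)·cos(2·x) + (-4/9 + 8·π^2/3)·cos(3·x) + (-3·π^2/2 - 3/16)·cos(4·x) - 3·π^4/5 - π^2 + 4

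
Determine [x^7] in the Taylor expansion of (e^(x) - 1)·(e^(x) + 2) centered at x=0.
Expand to order 7: (e^(x) - 1)·(e^(x) + 2) = 43·x^7/1680 + 13·x^6/144 + 11·x^5/40 + 17·x^4/24 + 3·x^3/2 + 5·x^2/2 + 3·x + O(x^8).
The coefficient of x^7 is 43/1680.

Final answer: 43/1680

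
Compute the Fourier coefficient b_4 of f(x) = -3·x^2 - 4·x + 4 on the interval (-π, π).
b_4 = (1/π) ∫_{-π}^{π} f(x)·sin(4x) dx.
Evaluate the integral (use parity and integration by parts as needed): b_4 = 2.

Final answer: 2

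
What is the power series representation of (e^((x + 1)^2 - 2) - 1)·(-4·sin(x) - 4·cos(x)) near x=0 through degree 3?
x^3·(-62·e^(-1)/3 - 2/3) + x^2·(-18·e^(-1) - 2) + x·(4 - 12·e^(-1)) - 4·e^(-1) + 4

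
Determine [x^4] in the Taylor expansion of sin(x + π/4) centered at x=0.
Expand to order 4: sin(x + π/4) = √(2)·x^4/48 - √(2)·x^3/12 - √(2)·x^2/4 + √(2)·x/2 + √(2)/2 + O(x^5).
The coefficient of x^4 is √(2)/48.

Final answer: √(2)/48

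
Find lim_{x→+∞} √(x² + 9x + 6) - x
This is an ∞ − ∞ indeterminate form.
Multiply and divide by the conjugate √(x²+9x + 6) + x; the x² terms cancel, leaving (9x + 6)/(√(x²+9x + 6)+x) → 9/2.
Limit = 9/2.

Final answer: 9/2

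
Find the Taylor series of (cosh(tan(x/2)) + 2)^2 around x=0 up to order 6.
37·x^6/1280 + 5·x^4/32 + 3·x^2/4 + 9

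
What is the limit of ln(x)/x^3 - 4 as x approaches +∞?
The quotient is an ∞/∞ indeterminate form as x → +∞.
The polynomial denominator x^3 dominates the logarithmic numerator (any positive power of x ≫ ln(x) as x → ∞), so the quotient → 0.
Adding the constant: 0 - 4 = -4. Limit = -4.

Final answer: -4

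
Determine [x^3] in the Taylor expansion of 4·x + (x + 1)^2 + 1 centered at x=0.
Expand to order 3: 4·x + (x + 1)^2 + 1 = x^2 + 6·x + 2 + O(x^4).
The coefficient of x^3 is 0.

Final answer: 0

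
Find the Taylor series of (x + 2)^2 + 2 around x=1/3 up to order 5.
67/9 + 14·(x - 1/3)/3 + (x - 1/3)^2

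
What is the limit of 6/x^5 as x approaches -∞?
Evaluate the dominant behaviour as x → -∞; each term tends to a finite value or vanishes.
Limit = 0.

Final answer: 0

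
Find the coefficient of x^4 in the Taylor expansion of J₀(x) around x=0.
Expand to order 4: J₀(x) = x^4/64 - x^2/4 + 1 + O(x^5).
The coefficient of x^4 is 1/64.

Final answer: 1/64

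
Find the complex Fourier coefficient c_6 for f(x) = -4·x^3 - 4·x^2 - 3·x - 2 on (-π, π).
Compute the real Fourier coefficients first: a_6 = -4/9, b_6 = 7/9 + 4·π^2/3.
Then c_6 = (a_6 − i·b_6)/2 = -2/9 - 2·i·π^2/3 - 7·i/18.

Final answer: -2/9 - 2·i·π^2/3 - 7·i/18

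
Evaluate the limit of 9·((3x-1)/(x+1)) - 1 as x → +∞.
Evaluate the dominant behaviour as x → +∞; each term tends to a finite value or vanishes.
Limit = 26.

Final answer: 26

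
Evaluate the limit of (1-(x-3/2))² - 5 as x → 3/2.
Direct substitution at x = 3/2 gives -4.

Final answer: -4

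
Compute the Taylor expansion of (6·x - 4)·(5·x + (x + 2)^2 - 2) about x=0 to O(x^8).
6·x^3 + 50·x^2 - 24·x - 8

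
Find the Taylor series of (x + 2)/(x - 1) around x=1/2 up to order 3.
-5 - 12·(x - 1/2) - 24·(x - 1/2)^2 - 48·(x - 1/2)^3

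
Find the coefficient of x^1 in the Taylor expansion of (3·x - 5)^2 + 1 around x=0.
Expand to order 1: (3·x - 5)^2 + 1 = 26 - 30·x + O(x^2).
The coefficient of x^1 is -30.

Final answer: -30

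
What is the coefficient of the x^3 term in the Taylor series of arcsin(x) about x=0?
Expand to order 3: arcsin(x) = x^3/6 + x + O(x^4).
The coefficient of x^3 is 1/6.

Final answer: 1/6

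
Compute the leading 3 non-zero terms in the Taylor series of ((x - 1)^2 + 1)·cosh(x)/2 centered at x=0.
x^2 - x + 1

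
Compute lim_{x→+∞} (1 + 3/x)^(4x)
As x → +∞: write (1 + 3/x)^(4x) = ((1 + 3/x)^x)^4 → (e^3)^4 = e^12.
Limit = e^(12).

Final answer: e^(12)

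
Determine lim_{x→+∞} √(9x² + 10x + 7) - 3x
As x → +∞: multiply by the conjugate to get (10x+7)/(√(9x²+10x+7)+3x); the denominator ~ 6x, so the limit is 10/6 = 5/3.
Limit = 5/3.

Final answer: 5/3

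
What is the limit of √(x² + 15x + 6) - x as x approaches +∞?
This is an ∞ − ∞ indeterminate form.
Multiply and divide by the conjugate √(x²+15x + 6) + x; the x² terms cancel, leaving (15x + 6)/(√(x²+15x + 6)+x) → 15/2.
Limit = 15/2.

Final answer: 15/2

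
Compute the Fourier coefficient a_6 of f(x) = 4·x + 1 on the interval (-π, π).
a_6 = (1/π) ∫_{-π}^{π} f(x)·cos(6x) dx.
Evaluate the integral (use parity and integration by parts as needed): a_6 = 0.

Final answer: 0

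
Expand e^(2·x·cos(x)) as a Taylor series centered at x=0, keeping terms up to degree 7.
439·x^7/840 - 26·x^6/45 - 33·x^5/20 - 4·x^4/3 + x^3/3 + 2·x^2 + 2·x + 1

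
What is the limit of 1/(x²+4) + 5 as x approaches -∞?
Evaluate the dominant behaviour as x → -∞; each term tends to a finite value or vanishes.
Limit = 5.

Final answer: 5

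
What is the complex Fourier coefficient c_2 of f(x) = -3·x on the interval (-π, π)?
Compute the real Fourier coefficients first: a_2 = 0, b_2 = 3.
Then c_2 = (a_2 − i·b_2)/2 = -3·i/2.

Final answer: -3·i/2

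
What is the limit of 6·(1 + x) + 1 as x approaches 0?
Direct substitution at x = 0 gives 7.

Final answer: 7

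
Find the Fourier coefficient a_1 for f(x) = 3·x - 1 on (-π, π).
a_1 = (1/π) ∫_{-π}^{π} f(x)·cos(1x) dx.
Evaluate the integral (use parity and integration by parts as needed): a_1 = 0.

Final answer: 0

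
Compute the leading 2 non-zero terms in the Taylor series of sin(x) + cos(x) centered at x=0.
x + 1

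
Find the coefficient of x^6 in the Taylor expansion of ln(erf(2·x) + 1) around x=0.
Expand to order 6: ln(erf(2·x) + 1) = x^6·(-30720 - 1792·π^2 + 15360·π)/(45·π^3) + x^5·(-1280·π^2 + 96·π^3 + 3072·π)/(15·π^(7/2)) + x^4·(-192 + 64·π)/(3·π^2) + x^3·(64 - 16·π)/(3·π^(3/2)) - 8·x^2/π + 4·x/√(π) + O(x^7).
The coefficient of x^6 is (-30720 - 1792·π^2 + 15360·π)/(45·π^3).

Final answer: (-30720 - 1792·π^2 + 15360·π)/(45·π^3)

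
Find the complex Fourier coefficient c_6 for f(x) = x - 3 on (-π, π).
Compute the real Fourier coefficients first: a_6 = 0, b_6 = -1/3.
Then c_6 = (a_6 − i·b_6)/2 = i/6.

Final answer: i/6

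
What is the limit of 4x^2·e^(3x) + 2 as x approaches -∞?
The product is a 0·∞ indeterminate form at x → -∞.
Rewrite the product as 4x^2 / e^(-3x) (an ∞/∞ form) and apply L'Hôpital, or use the standard hierarchy e^(3|x|) ≫ |x^2| as x → -∞.
The indeterminate product → 0, so the limit = 2.

Final answer: 2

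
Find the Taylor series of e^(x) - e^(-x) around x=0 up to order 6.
x^5/60 + x^3/3 + 2·x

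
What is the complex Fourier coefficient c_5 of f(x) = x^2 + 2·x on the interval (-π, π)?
Compute the real Fourier coefficients first: a_5 = -4/25, b_5 = 4/5.
Then c_5 = (a_5 − i·b_5)/2 = -2/25 - 2·i/5.

Final answer: -2/25 - 2·i/5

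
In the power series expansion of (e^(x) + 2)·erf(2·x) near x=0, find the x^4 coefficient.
Expand to order 4: (e^(x) + 2)·erf(2·x) = -14·x^4/(3·√(π)) - 14·x^3/√(π) + 4·x^2/√(π) + 12·x/√(π) + O(x^5).
The coefficient of x^4 is -14/(3·√(π)).

Final answer: -14/(3·√(π))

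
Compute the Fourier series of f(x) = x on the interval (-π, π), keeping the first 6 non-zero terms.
2·sin(x) - sin(2·x) + 2·sin(3·x)/3 - sin(4·x)/2 + 2·sin(5·x)/5 - sin(6·x)/3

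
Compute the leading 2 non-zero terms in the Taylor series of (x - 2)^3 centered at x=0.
12·x - 8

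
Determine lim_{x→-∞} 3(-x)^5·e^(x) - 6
The product is a 0·∞ indeterminate form at x → -∞.
Rewrite the product as 3(-x)^5 / e^(-x) (an ∞/∞ form) and apply L'Hôpital, or use the standard hierarchy e^(|x|) ≫ |(-x)^5| as x → -∞.
The indeterminate product → 0, so the limit = -6.

Final answer: -6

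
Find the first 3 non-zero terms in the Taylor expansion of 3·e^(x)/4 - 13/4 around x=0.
3·x^2/8 + 3·x/4 - 5/2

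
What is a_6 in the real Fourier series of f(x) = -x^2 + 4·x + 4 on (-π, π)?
a_6 = (1/π) ∫_{-π}^{π} f(x)·cos(6x) dx.
Evaluate the integral (use parity and integration by parts as needed): a_6 = -1/9.

Final answer: -1/9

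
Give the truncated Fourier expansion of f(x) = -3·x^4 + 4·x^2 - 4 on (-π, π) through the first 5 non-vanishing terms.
(-160 + 24·π^2)·cos(x) + (13 - 6·π^2)·cos(2·x) + (-32/9 + 8·π^2/3)·cos(3·x) + (25/16 - 3·π^2/2)·cos(4·x) - 3·π^4/5 - 4 + 4·π^2/3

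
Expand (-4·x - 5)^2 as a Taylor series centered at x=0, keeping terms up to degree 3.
16·x^2 + 40·x + 25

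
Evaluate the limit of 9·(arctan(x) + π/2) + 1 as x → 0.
Direct substitution at x = 0 gives 1 + 9·π/2.

Final answer: 1 + 9·π/2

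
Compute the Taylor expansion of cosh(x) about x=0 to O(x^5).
x^4/24 + x^2/2 + 1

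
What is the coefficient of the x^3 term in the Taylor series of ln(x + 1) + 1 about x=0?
Expand to order 3: ln(x + 1) + 1 = x^3/3 - x^2/2 + x + 1 + O(x^4).
The coefficient of x^3 is 1/3.

Final answer: 1/3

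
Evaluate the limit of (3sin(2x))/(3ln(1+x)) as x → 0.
Both numerator and denominator → 0 as x → 0; this is a 0/0 indeterminate form.
Expand each to leading order near x = 0: numerator ~ 6·x, denominator ~ 3·x.
The limit of the ratio is 2.

Final answer: 2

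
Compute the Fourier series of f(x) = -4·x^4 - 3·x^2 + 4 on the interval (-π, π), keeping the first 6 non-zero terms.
(-180 + 32·π^2)·cos(x) + (9 - 8·π^2)·cos(2·x) + (-28/27 + 32·π^2/9)·cos(3·x) - 2·π^2·cos(4·x) + (108/625 + 32·π^2/25)·cos(5·x) - 4·π^4/5 - π^2 + 4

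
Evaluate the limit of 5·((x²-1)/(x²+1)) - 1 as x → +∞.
Evaluate the dominant behaviour as x → +∞; each term tends to a finite value or vanishes.
Limit = 4.

Final answer: 4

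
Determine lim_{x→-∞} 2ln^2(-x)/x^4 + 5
The quotient is an ∞/∞ indeterminate form as x → -∞.
Compare growth rates of the dominant terms (exponentials ≫ polynomials ≫ logarithms), or apply L'Hôpital's rule; the quotient → 0.
Adding the constant: 0 + 5 = 5. Limit = 5.

Final answer: 5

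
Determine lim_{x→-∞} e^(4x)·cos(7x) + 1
Evaluate the dominant behaviour as x → -∞; each term tends to a finite value or vanishes.
Limit = 1.

Final answer: 1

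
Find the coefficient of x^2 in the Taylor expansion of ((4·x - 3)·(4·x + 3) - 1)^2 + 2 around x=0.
Expand to order 2: ((4·x - 3)·(4·x + 3) - 1)^2 + 2 = 102 - 320·x^2 + O(x^3).
The coefficient of x^2 is -320.

Final answer: -320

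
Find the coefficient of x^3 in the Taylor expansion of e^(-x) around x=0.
Expand to order 3: e^(-x) = -x^3/6 + x^2/2 - x + 1 + O(x^4).
The coefficient of x^3 is -1/6.

Final answer: -1/6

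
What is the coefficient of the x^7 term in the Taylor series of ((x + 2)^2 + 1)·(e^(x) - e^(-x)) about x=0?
Expand to order 7: ((x + 2)^2 + 1)·(e^(x) - e^(-x)) = 47·x^7/2520 + x^6/15 + 5·x^5/12 + 4·x^4/3 + 11·x^3/3 + 8·x^2 + 10·x + O(x^8).
The coefficient of x^7 is 47/2520.

Final answer: 47/2520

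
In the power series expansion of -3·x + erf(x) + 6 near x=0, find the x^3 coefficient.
Expand to order 3: -3·x + erf(x) + 6 = -2·x^3/(3·√(π)) + x·(-3 + 2/√(π)) + 6 + O(x^4).
The coefficient of x^3 is -2/(3·√(π)).

Final answer: -2/(3·√(π))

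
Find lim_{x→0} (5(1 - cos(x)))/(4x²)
Both numerator and denominator → 0 as x → 0; this is a 0/0 indeterminate form.
Expand each to leading order near x = 0: numerator ~ 5·x^2/2, denominator ~ 4·x^2.
The limit of the ratio is 5/8.

Final answer: 5/8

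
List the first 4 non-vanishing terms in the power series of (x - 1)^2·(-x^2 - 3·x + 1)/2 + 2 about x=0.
-x^3/2 + 3·x^2 - 5·x/2 + 5/2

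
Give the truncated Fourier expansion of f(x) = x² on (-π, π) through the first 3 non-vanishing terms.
-4·cos(x) + cos(2·x) + π^2/3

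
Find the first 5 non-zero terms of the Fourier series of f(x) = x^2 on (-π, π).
-4·cos(x) + cos(2·x) - 4·cos(3·x)/9 + cos(4·x)/4 + π^2/3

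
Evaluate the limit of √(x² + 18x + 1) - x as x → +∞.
This is an ∞ − ∞ indeterminate form.
Multiply and divide by the conjugate √(x²+18x + 1) + x; the x² terms cancel, leaving (18x + 1)/(√(x²+18x + 1)+x) → 18/2 = 9.
Limit = 9.

Final answer: 9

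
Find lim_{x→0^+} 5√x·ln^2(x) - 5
The product is a 0·∞ indeterminate form at x → 0⁺.
Rewrite the product as 5·ln^2(x) / x^(-1/2) and apply L'Hôpital, or use the standard hierarchy x^(-1/2) ≫ |ln x|^2 as x → 0⁺.
The indeterminate product → 0, so the limit = -5.

Final answer: -5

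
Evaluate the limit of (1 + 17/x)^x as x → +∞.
As x → +∞: this is the defining limit (1 + 17/x)^x → e^17.
Limit = e^(17).

Final answer: e^(17)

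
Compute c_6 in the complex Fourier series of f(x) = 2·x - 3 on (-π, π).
Compute the real Fourier coefficients first: a_6 = 0, b_6 = -2/3.
Then c_6 = (a_6 − i·b_6)/2 = i/3.

Final answer: i/3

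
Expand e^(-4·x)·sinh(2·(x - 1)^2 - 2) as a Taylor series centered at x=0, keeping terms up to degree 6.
17372·x^6/45 - 3448·x^5/15 + 352·x^4/3 - 152·x^3/3 + 18·x^2 - 4·x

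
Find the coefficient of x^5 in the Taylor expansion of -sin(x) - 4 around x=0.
Expand to order 5: -sin(x) - 4 = -x^5/120 + x^3/6 - x - 4 + O(x^6).
The coefficient of x^5 is -1/120.

Final answer: -1/120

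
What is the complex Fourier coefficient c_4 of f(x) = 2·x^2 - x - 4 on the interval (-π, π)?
Compute the real Fourier coefficients first: a_4 = 1/2, b_4 = 1/2.
Then c_4 = (a_4 − i·b_4)/2 = 1/4 - i/4.

Final answer: 1/4 - i/4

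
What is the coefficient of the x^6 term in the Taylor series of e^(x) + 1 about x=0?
Expand to order 6: e^(x) + 1 = x^6/720 + x^5/120 + x^4/24 + x^3/6 + x^2/2 + x + 2 + O(x^7).
The coefficient of x^6 is 1/720.

Final answer: 1/720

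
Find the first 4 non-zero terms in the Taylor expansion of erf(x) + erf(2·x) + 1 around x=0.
33·x^5/(5·√(π)) - 6·x^3/√(π) + 6·x/√(π) + 1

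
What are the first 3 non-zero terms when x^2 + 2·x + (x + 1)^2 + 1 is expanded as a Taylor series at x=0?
2·x^2 + 4·x + 2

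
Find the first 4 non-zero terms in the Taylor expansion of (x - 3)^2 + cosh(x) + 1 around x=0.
x^4/24 + 3·x^2/2 - 6·x + 11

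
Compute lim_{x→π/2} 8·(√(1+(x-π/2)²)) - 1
Direct substitution at x = π/2 gives 7.

Final answer: 7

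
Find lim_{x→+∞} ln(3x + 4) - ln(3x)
This is an ∞ − ∞ indeterminate form.
Combine the logarithms: ln(3x+4) − ln(3x) = ln((3x+4)/(3x)) = ln(1 + 4/(3x)) → ln(1) = 0.
Limit = 0.

Final answer: 0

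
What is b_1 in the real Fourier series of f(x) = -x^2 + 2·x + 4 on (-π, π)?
b_1 = (1/π) ∫_{-π}^{π} f(x)·sin(1x) dx.
Evaluate the integral (use parity and integration by parts as needed): b_1 = 4.

Final answer: 4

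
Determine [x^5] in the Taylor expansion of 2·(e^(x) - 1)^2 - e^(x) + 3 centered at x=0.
Expand to order 5: 2·(e^(x) - 1)^2 - e^(x) + 3 = 59·x^5/120 + 9·x^4/8 + 11·x^3/6 + 3·x^2/2 - x + 2 + O(x^6).
The coefficient of x^5 is 59/120.

Final answer: 59/120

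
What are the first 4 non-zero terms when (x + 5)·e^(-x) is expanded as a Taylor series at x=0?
-x^3/3 + 3·x^2/2 - 4·x + 5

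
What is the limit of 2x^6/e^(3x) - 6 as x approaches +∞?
The quotient is an ∞/∞ indeterminate form as x → +∞.
The exponential denominator e^(3x) dominates the polynomial numerator (e^x ≫ x^6 as x → ∞), so the quotient → 0.
Adding the constant: 0 - 6 = -6. Limit = -6.

Final answer: -6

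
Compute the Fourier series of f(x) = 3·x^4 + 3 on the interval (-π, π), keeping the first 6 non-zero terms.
(144 - 24·π^2)·cos(x) + (-9 + 6·π^2)·cos(2·x) + (16/9 - 8·π^2/3)·cos(3·x) + (-9/16 + 3·π^2/2)·cos(4·x) + (144/625 - 24·π^2/25)·cos(5·x) + 3 + 3·π^4/5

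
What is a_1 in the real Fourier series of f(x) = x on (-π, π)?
a_1 = (1/π) ∫_{-π}^{π} f(x)·cos(1x) dx.
Evaluate the integral (use parity and integration by parts as needed): a_1 = 0.

Final answer: 0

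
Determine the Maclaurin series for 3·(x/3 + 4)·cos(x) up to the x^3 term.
-x^3/2 - 6·x^2 + x + 12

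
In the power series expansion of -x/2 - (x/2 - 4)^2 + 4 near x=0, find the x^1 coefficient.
Expand to order 1: -x/2 - (x/2 - 4)^2 + 4 = 7·x/2 - 12 + O(x^2).
The coefficient of x^1 is 7/2.

Final answer: 7/2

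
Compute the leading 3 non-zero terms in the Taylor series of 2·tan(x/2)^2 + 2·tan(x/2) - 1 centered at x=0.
x^2/2 + x - 1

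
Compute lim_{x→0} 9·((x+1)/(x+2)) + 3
Direct substitution at x = 0 gives 15/2.

Final answer: 15/2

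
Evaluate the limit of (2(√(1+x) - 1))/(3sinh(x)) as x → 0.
Both numerator and denominator → 0 as x → 0; this is a 0/0 indeterminate form.
Expand each to leading order near x = 0: numerator ~ x, denominator ~ 3·x.
The limit of the ratio is 1/3.

Final answer: 1/3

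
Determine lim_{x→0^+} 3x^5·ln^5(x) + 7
The product is a 0·∞ indeterminate form at x → 0⁺.
Rewrite the product as 3·ln^5(x) / x^(-5) and apply L'Hôpital, or use the standard hierarchy x^(-5) ≫ |ln x|^5 as x → 0⁺.
The indeterminate product → 0, so the limit = 7.

Final answer: 7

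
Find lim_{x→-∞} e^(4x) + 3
Evaluate the dominant behaviour as x → -∞; each term tends to a finite value or vanishes.
Limit = 3.

Final answer: 3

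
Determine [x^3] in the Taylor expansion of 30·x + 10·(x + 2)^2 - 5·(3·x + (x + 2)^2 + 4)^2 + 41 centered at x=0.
Expand to order 3: 30·x + 10·(x + 2)^2 - 5·(3·x + (x + 2)^2 + 4)^2 + 41 = -70·x^3 - 315·x^2 - 490·x - 239 + O(x^4).
The coefficient of x^3 is -70.

Final answer: -70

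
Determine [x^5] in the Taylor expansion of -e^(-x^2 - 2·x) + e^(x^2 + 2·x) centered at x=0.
Expand to order 5: -e^(-x^2 - 2·x) + e^(x^2 + 2·x) = 38·x^5/15 + 4·x^4 + 8·x^3/3 + 2·x^2 + 4·x + O(x^6).
The coefficient of x^5 is 38/15.

Final answer: 38/15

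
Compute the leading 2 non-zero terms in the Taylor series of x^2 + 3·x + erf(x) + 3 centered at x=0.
x·(2/√(π) + 3) + 3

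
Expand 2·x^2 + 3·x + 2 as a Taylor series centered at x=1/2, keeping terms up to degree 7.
4 + 5·(x - 1/2) + 2·(x - 1/2)^2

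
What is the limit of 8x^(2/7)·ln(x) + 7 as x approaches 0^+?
The product is a 0·∞ indeterminate form at x → 0⁺.
Rewrite the product as 8·ln(x) / x^(-2/7) and apply L'Hôpital, or use the standard hierarchy x^(-2/7) ≫ |ln x| as x → 0⁺.
The indeterminate product → 0, so the limit = 7.

Final answer: 7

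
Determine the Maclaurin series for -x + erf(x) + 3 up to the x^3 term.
-2·x^3/(3·√(π)) + x·(-1 + 2/√(π)) + 3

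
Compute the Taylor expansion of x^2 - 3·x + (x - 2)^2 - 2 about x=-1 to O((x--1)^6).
11 - 11·(x + 1) + 2·(x + 1)^2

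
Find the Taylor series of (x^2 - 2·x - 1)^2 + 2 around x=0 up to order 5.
x^4 - 4·x^3 + 2·x^2 + 4·x + 3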